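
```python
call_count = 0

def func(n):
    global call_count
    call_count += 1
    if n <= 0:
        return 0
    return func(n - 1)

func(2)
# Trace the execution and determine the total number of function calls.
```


func(2) calls func(1) calls ... calls func(0)
Total calls: 2 + 1 (for base case) = 3


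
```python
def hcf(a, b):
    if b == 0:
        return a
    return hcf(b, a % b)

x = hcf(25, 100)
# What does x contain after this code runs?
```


hcf(25, 100)
= hcf(100, 25 % 100) = hcf(100, 25)
= hcf(25, 100 % 25) = hcf(25, 0)
b == 0, return a = 25


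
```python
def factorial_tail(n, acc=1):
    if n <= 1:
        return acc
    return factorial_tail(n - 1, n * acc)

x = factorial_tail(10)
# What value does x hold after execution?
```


factorial_tail(10, 1)
= factorial_tail(9, 10 * 1) = factorial_tail(9, 10)
= factorial_tail(8, 9 * 10) = factorial_tail(8, 90)
= factorial_tail(7, 8 * 90) = factorial_tail(7, 720)
= factorial_tail(6, 7 * 720) = factorial_tail(6, 5040)
= factorial_tail(5, 6 * 5040) = factorial_tail(5, 30240)
= factorial_tail(4, 5 * 30240) = factorial_tail(4, 151200)
= factorial_tail(3, 4 * 151200) = factorial_tail(3, 604800)
= factorial_tail(2, 3 * 604800) = factorial_tail(2, 1814400)
= factorial_tail(1, 2 * 1814400) = factorial_tail(1, 3628800)
n <= 1, return acc = 3628800


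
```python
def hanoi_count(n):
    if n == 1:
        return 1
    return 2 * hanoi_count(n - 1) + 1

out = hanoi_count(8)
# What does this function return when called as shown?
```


hanoi_count(8)
= 2 * hanoi_count(7) + 1
= 2 * (2 * hanoi_count(6) + 1) + 1
= 2 * (2 * (2 * hanoi_count(5) + 1) + 1) + 1
= 2 * (2 * (2 * (2 * hanoi_count(4) + 1) + 1) + 1) + 1
= 2 * (2 * (2 * (2 * (2 * hanoi_count(3) + 1) + 1) + 1) + 1) + 1
= 2 * (2 * (2 * (2 * (2 * (2 * hanoi_count(2) + 1) + 1) + 1) + 1) + 1) + 1
= 2 * (2 * (2 * (2 * (2 * (2 * (2 * hanoi_count(1) + 1) + 1) + 1) + 1) + 1) + 1) + 1
Now compute bottom-up:
hanoi_count(1) = 1
hanoi_count(2) = 2 * 1 + 1 = 3
hanoi_count(3) = 2 * 3 + 1 = 7
hanoi_count(4) = 2 * 7 + 1 = 15
hanoi_count(5) = 2 * 15 + 1 = 31
hanoi_count(6) = 2 * 31 + 1 = 63
hanoi_count(7) = 2 * 63 + 1 = 127
hanoi_count(8) = 2 * 127 + 1 = 255
= 255


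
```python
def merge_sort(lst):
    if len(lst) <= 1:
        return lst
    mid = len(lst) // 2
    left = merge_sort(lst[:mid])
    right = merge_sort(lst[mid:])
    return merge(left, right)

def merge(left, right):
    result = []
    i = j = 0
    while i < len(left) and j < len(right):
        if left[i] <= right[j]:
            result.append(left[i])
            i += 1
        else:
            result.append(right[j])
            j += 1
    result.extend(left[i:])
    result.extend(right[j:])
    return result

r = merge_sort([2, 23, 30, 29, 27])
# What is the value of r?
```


merge_sort([2, 23, 30, 29, 27])
Split into [2, 23] and [30, 29, 27]
Left sorted: [2, 23]
Right sorted: [27, 29, 30]
Merge [2, 23] and [27, 29, 30]
= [2, 23, 27, 29, 30]


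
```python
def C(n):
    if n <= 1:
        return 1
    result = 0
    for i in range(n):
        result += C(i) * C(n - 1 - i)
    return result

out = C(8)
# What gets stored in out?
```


C(8)
= sum of C(i) * C(8-1-i) for i in 0..7
First compute sub-values bottom-up:
  C(0) = 1, C(1) = 1
  C(2) = 1*1 + 1*1 = 2
  C(3) = 1*2 + 1*1 + 2*1 = 5
  C(4) = 1*5 + 1*2 + 2*1 + 5*1 = 14
  C(5) = 1*14 + 1*5 + 2*2 + 5*1 + 14*1 = 42
  C(6) = 1*42 + 1*14 + 2*5 + 5*2 + 14*1 + 42*1 = 132
  C(7) = 1*132 + 1*42 + 2*14 + 5*5 + 14*2 + 42*1 + 132*1 = 429
Now C(8):
  C(0)*C(7) = 1*429 = 429
  C(1)*C(6) = 1*132 = 132
  C(2)*C(5) = 2*42 = 84
  C(3)*C(4) = 5*14 = 70
  C(4)*C(3) = 14*5 = 70
  C(5)*C(2) = 42*2 = 84
  C(6)*C(1) = 132*1 = 132
  C(7)*C(0) = 429*1 = 429
= 429 + 132 + 84 + 70 + 70 + 84 + 132 + 429
= 1430


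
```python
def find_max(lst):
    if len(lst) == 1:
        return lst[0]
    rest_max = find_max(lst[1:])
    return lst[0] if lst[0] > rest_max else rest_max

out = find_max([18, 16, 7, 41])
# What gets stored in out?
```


find_max([18, 16, 7, 41])
= compare 18 with find_max([16, 7, 41])
= compare 16 with find_max([7, 41])
= compare 7 with find_max([41])
Base: find_max([41]) = 41
compare 7 with 41: max = 41
compare 16 with 41: max = 41
compare 18 with 41: max = 41
= 41


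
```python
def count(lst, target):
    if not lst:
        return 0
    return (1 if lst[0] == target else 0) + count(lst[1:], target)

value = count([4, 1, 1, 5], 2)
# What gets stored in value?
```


count([4, 1, 1, 5], 2)
lst[0]=4 != 2: 0 + count([1, 1, 5], 2)
lst[0]=1 != 2: 0 + count([1, 5], 2)
lst[0]=1 != 2: 0 + count([5], 2)
lst[0]=5 != 2: 0 + count([], 2)
= 0


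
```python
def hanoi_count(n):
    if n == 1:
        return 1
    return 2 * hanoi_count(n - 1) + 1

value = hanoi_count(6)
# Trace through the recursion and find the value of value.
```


hanoi_count(6)
= 2 * hanoi_count(5) + 1
= 2 * (2 * hanoi_count(4) + 1) + 1
= 2 * (2 * (2 * hanoi_count(3) + 1) + 1) + 1
= 2 * (2 * (2 * (2 * hanoi_count(2) + 1) + 1) + 1) + 1
= 2 * (2 * (2 * (2 * (2 * hanoi_count(1) + 1) + 1) + 1) + 1) + 1
Now compute bottom-up:
hanoi_count(1) = 1
hanoi_count(2) = 2 * 1 + 1 = 3
hanoi_count(3) = 2 * 3 + 1 = 7
hanoi_count(4) = 2 * 7 + 1 = 15
hanoi_count(5) = 2 * 15 + 1 = 31
hanoi_count(6) = 2 * 31 + 1 = 63
= 63


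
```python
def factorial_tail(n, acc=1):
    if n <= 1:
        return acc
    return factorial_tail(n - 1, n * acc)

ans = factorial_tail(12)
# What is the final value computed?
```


factorial_tail(12, 1)
= factorial_tail(11, 12 * 1) = factorial_tail(11, 12)
= factorial_tail(10, 11 * 12) = factorial_tail(10, 132)
= factorial_tail(9, 10 * 132) = factorial_tail(9, 1320)
= factorial_tail(8, 9 * 1320) = factorial_tail(8, 11880)
= factorial_tail(7, 8 * 11880) = factorial_tail(7, 95040)
= factorial_tail(6, 7 * 95040) = factorial_tail(6, 665280)
= factorial_tail(5, 6 * 665280) = factorial_tail(5, 3991680)
= factorial_tail(4, 5 * 3991680) = factorial_tail(4, 19958400)
= factorial_tail(3, 4 * 19958400) = factorial_tail(3, 79833600)
= factorial_tail(2, 3 * 79833600) = factorial_tail(2, 239500800)
= factorial_tail(1, 2 * 239500800) = factorial_tail(1, 479001600)
n <= 1, return acc = 479001600


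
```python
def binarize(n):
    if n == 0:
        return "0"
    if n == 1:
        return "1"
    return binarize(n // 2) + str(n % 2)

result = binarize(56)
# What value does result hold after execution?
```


binarize(56)
= binarize(28) + "0"
= binarize(14) + "0" + "0"
= binarize(7) + "0" + "0" + "0"
= binarize(3) + "1" + "0" + "0" + "0"
= binarize(1) + "1" + "1" + "0" + "0" + "0"
= "1" + "1" + "1" + "0" + "0" + "0"
= "111000"


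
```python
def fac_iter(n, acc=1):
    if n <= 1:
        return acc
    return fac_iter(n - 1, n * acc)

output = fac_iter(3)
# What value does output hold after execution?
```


fac_iter(3, 1)
= fac_iter(2, 3 * 1) = fac_iter(2, 3)
= fac_iter(1, 2 * 3) = fac_iter(1, 6)
n <= 1, return acc = 6


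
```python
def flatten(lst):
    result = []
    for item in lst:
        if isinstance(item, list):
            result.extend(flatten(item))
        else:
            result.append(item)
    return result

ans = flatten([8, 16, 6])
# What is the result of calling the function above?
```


flatten([8, 16, 6])
Processing each element:
  8 is not a list -> append 8
  16 is not a list -> append 16
  6 is not a list -> append 6
= [8, 16, 6]


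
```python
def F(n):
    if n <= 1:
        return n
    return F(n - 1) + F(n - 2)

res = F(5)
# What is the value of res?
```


F(5)
= F(4) + F(3)
= (F(3) + F(2)) + F(3)
Computing bottom-up: F(0)=0, F(1)=1, F(2)=1, F(3)=2, F(4)=3, F(5)=5
= 5


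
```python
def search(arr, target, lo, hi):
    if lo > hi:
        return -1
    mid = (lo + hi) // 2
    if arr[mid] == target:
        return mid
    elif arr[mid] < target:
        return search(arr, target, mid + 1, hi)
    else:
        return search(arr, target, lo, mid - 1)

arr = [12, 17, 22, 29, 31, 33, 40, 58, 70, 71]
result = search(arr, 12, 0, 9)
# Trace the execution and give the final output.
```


search(arr, 12, 0, 9)
lo=0, hi=9, mid=4, arr[mid]=31
31 > 12, search left half
lo=0, hi=3, mid=1, arr[mid]=17
17 > 12, search left half
lo=0, hi=0, mid=0, arr[mid]=12
arr[0] == 12, found at index 0
= 0


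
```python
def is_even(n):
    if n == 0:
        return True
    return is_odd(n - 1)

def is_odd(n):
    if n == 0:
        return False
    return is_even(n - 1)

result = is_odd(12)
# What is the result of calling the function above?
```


is_odd(12)
= is_even(11)
= is_odd(10)
= is_even(9)
= is_odd(8)
= is_even(7)
= is_odd(6)
= is_even(5)
= is_odd(4)
= is_even(3)
= is_odd(2)
= is_even(1)
= is_odd(0)
n == 0: return False
= False


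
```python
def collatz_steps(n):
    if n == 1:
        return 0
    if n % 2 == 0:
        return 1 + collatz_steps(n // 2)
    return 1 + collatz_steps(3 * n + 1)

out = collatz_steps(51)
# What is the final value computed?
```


collatz_steps(51)
51 is odd -> 3*51+1 = 154 -> collatz_steps(154)
154 is even -> collatz_steps(77)
77 is odd -> 3*77+1 = 232 -> collatz_steps(232)
232 is even -> collatz_steps(116)
116 is even -> collatz_steps(58)
58 is even -> collatz_steps(29)
29 is odd -> 3*29+1 = 88 -> collatz_steps(88)
88 is even -> collatz_steps(44)
44 is even -> collatz_steps(22)
22 is even -> collatz_steps(11)
11 is odd -> 3*11+1 = 34 -> collatz_steps(34)
34 is even -> collatz_steps(17)
17 is odd -> 3*17+1 = 52 -> collatz_steps(52)
52 is even -> collatz_steps(26)
26 is even -> collatz_steps(13)
13 is odd -> 3*13+1 = 40 -> collatz_steps(40)
40 is even -> collatz_steps(20)
20 is even -> collatz_steps(10)
10 is even -> collatz_steps(5)
5 is odd -> 3*5+1 = 16 -> collatz_steps(16)
16 is even -> collatz_steps(8)
8 is even -> collatz_steps(4)
4 is even -> collatz_steps(2)
2 is even -> collatz_steps(1)
Reached 1 after 24 steps
= 24


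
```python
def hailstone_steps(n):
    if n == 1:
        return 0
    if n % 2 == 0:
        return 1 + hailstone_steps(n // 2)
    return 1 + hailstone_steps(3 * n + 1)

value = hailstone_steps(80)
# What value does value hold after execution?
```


hailstone_steps(80)
80 is even -> hailstone_steps(40)
40 is even -> hailstone_steps(20)
20 is even -> hailstone_steps(10)
10 is even -> hailstone_steps(5)
5 is odd -> 3*5+1 = 16 -> hailstone_steps(16)
16 is even -> hailstone_steps(8)
8 is even -> hailstone_steps(4)
4 is even -> hailstone_steps(2)
2 is even -> hailstone_steps(1)
Reached 1 after 9 steps
= 9


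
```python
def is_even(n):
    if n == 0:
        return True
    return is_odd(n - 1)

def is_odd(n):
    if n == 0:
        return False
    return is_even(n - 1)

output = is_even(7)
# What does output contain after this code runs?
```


is_even(7)
= is_odd(6)
= is_even(5)
= is_odd(4)
= is_even(3)
= is_odd(2)
= is_even(1)
= is_odd(0)
n == 0: return False
= False


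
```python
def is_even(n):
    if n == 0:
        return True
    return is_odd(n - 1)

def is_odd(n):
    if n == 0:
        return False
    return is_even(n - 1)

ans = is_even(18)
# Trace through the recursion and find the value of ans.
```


is_even(18)
= is_odd(17)
= is_even(16)
= is_odd(15)
= is_even(14)
= is_odd(13)
= is_even(12)
= is_odd(11)
= is_even(10)
= is_odd(9)
= is_even(8)
= is_odd(7)
= is_even(6)
= is_odd(5)
= is_even(4)
= is_odd(3)
= is_even(2)
= is_odd(1)
= is_even(0)
n == 0: return True
= True


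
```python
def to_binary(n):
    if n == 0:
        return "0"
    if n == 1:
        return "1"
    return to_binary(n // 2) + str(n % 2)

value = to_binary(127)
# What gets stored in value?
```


to_binary(127)
= to_binary(63) + "1"
= to_binary(31) + "1" + "1"
= to_binary(15) + "1" + "1" + "1"
= to_binary(7) + "1" + "1" + "1" + "1"
= to_binary(3) + "1" + "1" + "1" + "1" + "1"
= to_binary(1) + "1" + "1" + "1" + "1" + "1" + "1"
= "1" + "1" + "1" + "1" + "1" + "1" + "1"
= "1111111"


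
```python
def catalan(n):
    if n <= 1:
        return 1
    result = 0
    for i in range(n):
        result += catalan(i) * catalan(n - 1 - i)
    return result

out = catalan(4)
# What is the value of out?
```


catalan(4)
= sum of catalan(i) * catalan(4-1-i) for i in 0..3
First compute sub-values bottom-up:
  catalan(0) = 1, catalan(1) = 1
  catalan(2) = 1*1 + 1*1 = 2
  catalan(3) = 1*2 + 1*1 + 2*1 = 5
Now catalan(4):
  catalan(0)*catalan(3) = 1*5 = 5
  catalan(1)*catalan(2) = 1*2 = 2
  catalan(2)*catalan(1) = 2*1 = 2
  catalan(3)*catalan(0) = 5*1 = 5
= 5 + 2 + 2 + 5
= 14


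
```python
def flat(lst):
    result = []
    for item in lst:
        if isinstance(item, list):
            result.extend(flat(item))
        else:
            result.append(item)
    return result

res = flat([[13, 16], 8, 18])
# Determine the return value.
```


flat([[13, 16], 8, 18])
Processing each element:
  [13, 16] is a list -> flat recursively -> [13, 16]
  8 is not a list -> append 8
  18 is not a list -> append 18
= [13, 16, 8, 18]


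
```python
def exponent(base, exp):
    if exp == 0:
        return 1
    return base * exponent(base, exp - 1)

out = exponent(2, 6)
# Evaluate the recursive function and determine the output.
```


exponent(2, 6)
= 2 * exponent(2, 5)
= 2 * 2 * exponent(2, 4)
= 2 * 2 * 2 * exponent(2, 3)
= 2 * 2 * 2 * 2 * exponent(2, 2)
= 2 * 2 * 2 * 2 * 2 * exponent(2, 1)
= 2 * 2 * 2 * 2 * 2 * 2 * exponent(2, 0)
= 2 * 2 * 2 * 2 * 2 * 2 * 1
= 64


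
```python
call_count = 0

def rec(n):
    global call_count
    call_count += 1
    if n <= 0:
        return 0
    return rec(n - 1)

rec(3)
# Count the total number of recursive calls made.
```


rec(3) calls rec(2) calls ... calls rec(0)
Total calls: 3 + 1 (for base case) = 4


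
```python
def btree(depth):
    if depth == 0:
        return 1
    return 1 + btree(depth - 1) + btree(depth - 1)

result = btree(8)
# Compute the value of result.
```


btree(8)
= 1 + btree(7) + btree(7)
= 1 + 2 * btree(7)
btree(k) = 2^(k+1) - 1
btree(0) = 1
btree(1) = 3
btree(2) = 7
btree(3) = 15
btree(4) = 31
btree(8) = 2^9 - 1 = 511


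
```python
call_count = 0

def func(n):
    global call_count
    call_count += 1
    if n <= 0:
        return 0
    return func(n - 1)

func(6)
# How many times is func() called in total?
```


func(6) calls func(5) calls ... calls func(0)
Total calls: 6 + 1 (for base case) = 7


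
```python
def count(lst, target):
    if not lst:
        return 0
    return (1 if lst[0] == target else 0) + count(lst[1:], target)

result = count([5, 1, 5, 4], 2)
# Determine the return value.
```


count([5, 1, 5, 4], 2)
lst[0]=5 != 2: 0 + count([1, 5, 4], 2)
lst[0]=1 != 2: 0 + count([5, 4], 2)
lst[0]=5 != 2: 0 + count([4], 2)
lst[0]=4 != 2: 0 + count([], 2)
= 0


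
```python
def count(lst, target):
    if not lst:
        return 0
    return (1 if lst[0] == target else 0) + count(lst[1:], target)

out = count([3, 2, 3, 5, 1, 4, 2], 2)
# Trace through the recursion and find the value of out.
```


count([3, 2, 3, 5, 1, 4, 2], 2)
lst[0]=3 != 2: 0 + count([2, 3, 5, 1, 4, 2], 2)
lst[0]=2 == 2: 1 + count([3, 5, 1, 4, 2], 2)
lst[0]=3 != 2: 0 + count([5, 1, 4, 2], 2)
lst[0]=5 != 2: 0 + count([1, 4, 2], 2)
lst[0]=1 != 2: 0 + count([4, 2], 2)
lst[0]=4 != 2: 0 + count([2], 2)
lst[0]=2 == 2: 1 + count([], 2)
= 2


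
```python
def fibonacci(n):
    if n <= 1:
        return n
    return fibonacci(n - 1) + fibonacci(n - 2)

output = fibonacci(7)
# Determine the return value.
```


fibonacci(7)
= fibonacci(6) + fibonacci(5)
= (fibonacci(5) + fibonacci(4)) + fibonacci(5)
Computing bottom-up: fibonacci(0)=0, fibonacci(1)=1, fibonacci(2)=1, fibonacci(3)=2, fibonacci(4)=3, fibonacci(5)=5, fibonacci(6)=8, fibonacci(7)=13
= 13


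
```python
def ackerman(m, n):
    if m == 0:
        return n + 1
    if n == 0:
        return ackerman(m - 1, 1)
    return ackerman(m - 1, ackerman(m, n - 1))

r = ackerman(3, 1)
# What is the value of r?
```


ackerman(3, 1)
= ackerman(2, ackerman(3, 0))
First compute ackerman(3, 0) = 5
= ackerman(2, 5)
= 13


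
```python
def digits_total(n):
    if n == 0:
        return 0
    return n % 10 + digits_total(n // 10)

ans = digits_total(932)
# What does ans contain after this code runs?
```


digits_total(932)
= 2 + digits_total(93)
= 2 + 3 + digits_total(9)
= 2 + 3 + 9 + digits_total(0)
= 2 + 3 + 9 + 0
= 14


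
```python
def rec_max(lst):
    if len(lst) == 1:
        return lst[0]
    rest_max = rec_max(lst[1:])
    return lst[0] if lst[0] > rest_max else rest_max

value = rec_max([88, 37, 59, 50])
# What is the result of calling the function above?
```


rec_max([88, 37, 59, 50])
= compare 88 with rec_max([37, 59, 50])
= compare 37 with rec_max([59, 50])
= compare 59 with rec_max([50])
Base: rec_max([50]) = 50
compare 59 with 50: max = 59
compare 37 with 59: max = 59
compare 88 with 59: max = 88
= 88


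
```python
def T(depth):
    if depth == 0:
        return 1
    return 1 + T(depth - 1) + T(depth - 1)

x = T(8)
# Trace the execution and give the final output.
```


T(8)
= 1 + T(7) + T(7)
= 1 + 2 * T(7)
T(k) = 2^(k+1) - 1
T(0) = 1
T(1) = 3
T(2) = 7
T(3) = 15
T(4) = 31
T(8) = 2^9 - 1 = 511


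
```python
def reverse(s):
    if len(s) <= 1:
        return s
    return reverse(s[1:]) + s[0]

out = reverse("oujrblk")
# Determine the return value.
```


reverse("oujrblk")
= reverse("ujrblk") + "o"
= reverse("jrblk") + "u" + "o"
= reverse("rblk") + "j" + "u" + "o"
= reverse("blk") + "r" + "j" + "u" + "o"
= reverse("lk") + "b" + "r" + "j" + "u" + "o"
= reverse("k") + "l" + "b" + "r" + "j" + "u" + "o"
= "k" + "l" + "b" + "r" + "j" + "u" + "o"
= "klbrjuo"


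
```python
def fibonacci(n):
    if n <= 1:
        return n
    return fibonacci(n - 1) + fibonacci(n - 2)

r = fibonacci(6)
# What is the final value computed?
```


fibonacci(6)
= fibonacci(5) + fibonacci(4)
= (fibonacci(4) + fibonacci(3)) + fibonacci(4)
Computing bottom-up: fibonacci(0)=0, fibonacci(1)=1, fibonacci(2)=1, fibonacci(3)=2, fibonacci(4)=3, fibonacci(5)=5, fibonacci(6)=8
= 8


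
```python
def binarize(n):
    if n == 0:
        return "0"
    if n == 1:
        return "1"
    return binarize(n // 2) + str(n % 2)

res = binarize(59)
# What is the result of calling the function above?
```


binarize(59)
= binarize(29) + "1"
= binarize(14) + "1" + "1"
= binarize(7) + "0" + "1" + "1"
= binarize(3) + "1" + "0" + "1" + "1"
= binarize(1) + "1" + "1" + "0" + "1" + "1"
= "1" + "1" + "1" + "0" + "1" + "1"
= "111011"


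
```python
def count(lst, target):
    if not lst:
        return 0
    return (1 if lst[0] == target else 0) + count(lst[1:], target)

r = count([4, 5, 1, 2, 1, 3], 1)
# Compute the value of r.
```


count([4, 5, 1, 2, 1, 3], 1)
lst[0]=4 != 1: 0 + count([5, 1, 2, 1, 3], 1)
lst[0]=5 != 1: 0 + count([1, 2, 1, 3], 1)
lst[0]=1 == 1: 1 + count([2, 1, 3], 1)
lst[0]=2 != 1: 0 + count([1, 3], 1)
lst[0]=1 == 1: 1 + count([3], 1)
lst[0]=3 != 1: 0 + count([], 1)
= 2


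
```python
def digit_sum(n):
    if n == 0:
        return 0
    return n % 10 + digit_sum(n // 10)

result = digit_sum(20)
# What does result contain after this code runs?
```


digit_sum(20)
= 0 + digit_sum(2)
= 0 + 2 + digit_sum(0)
= 0 + 2 + 0
= 2


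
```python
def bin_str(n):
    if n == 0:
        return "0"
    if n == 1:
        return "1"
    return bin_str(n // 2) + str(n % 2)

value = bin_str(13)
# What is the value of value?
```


bin_str(13)
= bin_str(6) + "1"
= bin_str(3) + "0" + "1"
= bin_str(1) + "1" + "0" + "1"
= "1" + "1" + "0" + "1"
= "1101"


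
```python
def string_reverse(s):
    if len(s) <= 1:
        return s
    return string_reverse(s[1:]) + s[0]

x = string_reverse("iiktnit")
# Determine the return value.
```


string_reverse("iiktnit")
= string_reverse("iktnit") + "i"
= string_reverse("ktnit") + "i" + "i"
= string_reverse("tnit") + "k" + "i" + "i"
= string_reverse("nit") + "t" + "k" + "i" + "i"
= string_reverse("it") + "n" + "t" + "k" + "i" + "i"
= string_reverse("t") + "i" + "n" + "t" + "k" + "i" + "i"
= "t" + "i" + "n" + "t" + "k" + "i" + "i"
= "tintkii"


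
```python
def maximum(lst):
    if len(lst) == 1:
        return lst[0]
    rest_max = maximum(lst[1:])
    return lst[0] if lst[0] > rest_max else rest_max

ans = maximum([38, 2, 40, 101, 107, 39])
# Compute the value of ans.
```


maximum([38, 2, 40, 101, 107, 39])
= compare 38 with maximum([2, 40, 101, 107, 39])
= compare 2 with maximum([40, 101, 107, 39])
= compare 40 with maximum([101, 107, 39])
= compare 101 with maximum([107, 39])
= compare 107 with maximum([39])
Base: maximum([39]) = 39
compare 107 with 39: max = 107
compare 101 with 107: max = 107
compare 40 with 107: max = 107
compare 2 with 107: max = 107
compare 38 with 107: max = 107
= 107


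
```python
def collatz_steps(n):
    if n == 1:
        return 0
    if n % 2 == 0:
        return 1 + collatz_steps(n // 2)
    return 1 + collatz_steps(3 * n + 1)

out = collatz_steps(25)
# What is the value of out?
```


collatz_steps(25)
25 is odd -> 3*25+1 = 76 -> collatz_steps(76)
76 is even -> collatz_steps(38)
38 is even -> collatz_steps(19)
19 is odd -> 3*19+1 = 58 -> collatz_steps(58)
58 is even -> collatz_steps(29)
29 is odd -> 3*29+1 = 88 -> collatz_steps(88)
88 is even -> collatz_steps(44)
44 is even -> collatz_steps(22)
22 is even -> collatz_steps(11)
11 is odd -> 3*11+1 = 34 -> collatz_steps(34)
34 is even -> collatz_steps(17)
17 is odd -> 3*17+1 = 52 -> collatz_steps(52)
52 is even -> collatz_steps(26)
26 is even -> collatz_steps(13)
13 is odd -> 3*13+1 = 40 -> collatz_steps(40)
40 is even -> collatz_steps(20)
20 is even -> collatz_steps(10)
10 is even -> collatz_steps(5)
5 is odd -> 3*5+1 = 16 -> collatz_steps(16)
16 is even -> collatz_steps(8)
8 is even -> collatz_steps(4)
4 is even -> collatz_steps(2)
2 is even -> collatz_steps(1)
Reached 1 after 23 steps
= 23


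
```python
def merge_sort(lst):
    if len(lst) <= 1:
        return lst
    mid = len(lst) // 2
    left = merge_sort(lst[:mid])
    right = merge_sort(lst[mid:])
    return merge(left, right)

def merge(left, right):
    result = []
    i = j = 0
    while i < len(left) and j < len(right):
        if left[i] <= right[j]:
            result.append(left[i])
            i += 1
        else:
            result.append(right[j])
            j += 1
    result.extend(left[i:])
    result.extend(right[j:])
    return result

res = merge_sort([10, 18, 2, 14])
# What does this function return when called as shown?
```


merge_sort([10, 18, 2, 14])
Split into [10, 18] and [2, 14]
Left sorted: [10, 18]
Right sorted: [2, 14]
Merge [10, 18] and [2, 14]
= [2, 10, 14, 18]


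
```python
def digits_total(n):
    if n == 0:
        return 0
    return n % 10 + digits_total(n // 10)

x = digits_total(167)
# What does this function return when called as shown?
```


digits_total(167)
= 7 + digits_total(16)
= 7 + 6 + digits_total(1)
= 7 + 6 + 1 + digits_total(0)
= 7 + 6 + 1 + 0
= 14


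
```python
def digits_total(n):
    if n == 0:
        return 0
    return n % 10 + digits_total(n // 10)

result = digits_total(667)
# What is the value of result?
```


digits_total(667)
= 7 + digits_total(66)
= 7 + 6 + digits_total(6)
= 7 + 6 + 6 + digits_total(0)
= 7 + 6 + 6 + 0
= 19


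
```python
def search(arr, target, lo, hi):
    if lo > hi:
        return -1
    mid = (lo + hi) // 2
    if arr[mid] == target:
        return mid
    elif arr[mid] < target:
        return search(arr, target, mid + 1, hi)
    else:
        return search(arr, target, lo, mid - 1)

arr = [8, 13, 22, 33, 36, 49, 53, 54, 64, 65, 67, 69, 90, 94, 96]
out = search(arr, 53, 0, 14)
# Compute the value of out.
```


search(arr, 53, 0, 14)
lo=0, hi=14, mid=7, arr[mid]=54
54 > 53, search left half
lo=0, hi=6, mid=3, arr[mid]=33
33 < 53, search right half
lo=4, hi=6, mid=5, arr[mid]=49
49 < 53, search right half
lo=6, hi=6, mid=6, arr[mid]=53
arr[6] == 53, found at index 6
= 6


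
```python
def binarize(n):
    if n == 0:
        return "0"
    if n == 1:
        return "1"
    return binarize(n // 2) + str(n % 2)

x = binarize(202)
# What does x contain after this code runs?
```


binarize(202)
= binarize(101) + "0"
= binarize(50) + "1" + "0"
= binarize(25) + "0" + "1" + "0"
= binarize(12) + "1" + "0" + "1" + "0"
= binarize(6) + "0" + "1" + "0" + "1" + "0"
= binarize(3) + "0" + "0" + "1" + "0" + "1" + "0"
= binarize(1) + "1" + "0" + "0" + "1" + "0" + "1" + "0"
= "1" + "1" + "0" + "0" + "1" + "0" + "1" + "0"
= "11001010"


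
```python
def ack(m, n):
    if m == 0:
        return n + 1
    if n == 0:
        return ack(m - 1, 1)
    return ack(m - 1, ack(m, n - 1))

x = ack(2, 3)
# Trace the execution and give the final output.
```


ack(2, 3)
= ack(1, ack(2, 2))
First compute ack(2, 2) = 7
= ack(1, 7)
= 9


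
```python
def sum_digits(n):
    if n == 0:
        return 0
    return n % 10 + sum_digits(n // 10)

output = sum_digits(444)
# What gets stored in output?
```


sum_digits(444)
= 4 + sum_digits(44)
= 4 + 4 + sum_digits(4)
= 4 + 4 + 4 + sum_digits(0)
= 4 + 4 + 4 + 0
= 12


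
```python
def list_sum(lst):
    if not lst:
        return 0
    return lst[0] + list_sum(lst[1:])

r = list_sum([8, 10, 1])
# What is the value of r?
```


list_sum([8, 10, 1])
= 8 + list_sum([10, 1])
= 8 + 10 + list_sum([1])
= 8 + 10 + 1 + list_sum([])
= 8 + 10 + 1 + 0
= 19


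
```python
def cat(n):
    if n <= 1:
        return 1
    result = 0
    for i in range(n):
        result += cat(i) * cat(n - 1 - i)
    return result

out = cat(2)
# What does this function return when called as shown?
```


cat(2)
= sum of cat(i) * cat(2-1-i) for i in 0..1
  cat(0)*cat(1) = 1*1 = 1
  cat(1)*cat(0) = 1*1 = 1
= 1 + 1
= 2


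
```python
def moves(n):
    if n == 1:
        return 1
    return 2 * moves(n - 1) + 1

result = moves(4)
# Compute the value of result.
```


moves(4)
= 2 * moves(3) + 1
= 2 * (2 * moves(2) + 1) + 1
= 2 * (2 * (2 * moves(1) + 1) + 1) + 1
Now compute bottom-up:
moves(1) = 1
moves(2) = 2 * 1 + 1 = 3
moves(3) = 2 * 3 + 1 = 7
moves(4) = 2 * 7 + 1 = 15
= 15


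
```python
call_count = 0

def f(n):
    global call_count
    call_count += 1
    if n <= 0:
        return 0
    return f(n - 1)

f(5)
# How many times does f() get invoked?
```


f(5) calls f(4) calls ... calls f(0)
Total calls: 5 + 1 (for base case) = 6


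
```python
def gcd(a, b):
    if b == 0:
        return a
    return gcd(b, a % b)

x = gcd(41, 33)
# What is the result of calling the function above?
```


gcd(41, 33)
= gcd(33, 41 % 33) = gcd(33, 8)
= gcd(8, 33 % 8) = gcd(8, 1)
= gcd(1, 8 % 1) = gcd(1, 0)
b == 0, return a = 1


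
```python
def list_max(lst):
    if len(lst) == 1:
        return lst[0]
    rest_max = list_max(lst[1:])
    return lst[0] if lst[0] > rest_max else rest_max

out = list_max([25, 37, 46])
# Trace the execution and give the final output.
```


list_max([25, 37, 46])
= compare 25 with list_max([37, 46])
= compare 37 with list_max([46])
Base: list_max([46]) = 46
compare 37 with 46: max = 46
compare 25 with 46: max = 46
= 46


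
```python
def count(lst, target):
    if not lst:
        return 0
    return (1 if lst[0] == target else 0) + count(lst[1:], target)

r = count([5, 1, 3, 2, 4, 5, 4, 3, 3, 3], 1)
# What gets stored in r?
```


count([5, 1, 3, 2, 4, 5, 4, 3, 3, 3], 1)
lst[0]=5 != 1: 0 + count([1, 3, 2, 4, 5, 4, 3, 3, 3], 1)
lst[0]=1 == 1: 1 + count([3, 2, 4, 5, 4, 3, 3, 3], 1)
lst[0]=3 != 1: 0 + count([2, 4, 5, 4, 3, 3, 3], 1)
lst[0]=2 != 1: 0 + count([4, 5, 4, 3, 3, 3], 1)
lst[0]=4 != 1: 0 + count([5, 4, 3, 3, 3], 1)
lst[0]=5 != 1: 0 + count([4, 3, 3, 3], 1)
lst[0]=4 != 1: 0 + count([3, 3, 3], 1)
lst[0]=3 != 1: 0 + count([3, 3], 1)
lst[0]=3 != 1: 0 + count([3], 1)
lst[0]=3 != 1: 0 + count([], 1)
= 1


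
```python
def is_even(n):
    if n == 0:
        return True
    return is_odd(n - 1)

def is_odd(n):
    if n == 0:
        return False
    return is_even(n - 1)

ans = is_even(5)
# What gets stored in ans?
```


is_even(5)
= is_odd(4)
= is_even(3)
= is_odd(2)
= is_even(1)
= is_odd(0)
n == 0: return False
= False


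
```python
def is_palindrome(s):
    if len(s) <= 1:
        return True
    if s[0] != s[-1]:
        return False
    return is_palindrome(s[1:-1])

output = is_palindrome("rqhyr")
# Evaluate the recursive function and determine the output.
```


is_palindrome("rqhyr")
"rqhyr": s[0]='r' == s[-1]='r' -> is_palindrome("qhy")
"qhy": s[0]='q' != s[-1]='y' -> False
= False


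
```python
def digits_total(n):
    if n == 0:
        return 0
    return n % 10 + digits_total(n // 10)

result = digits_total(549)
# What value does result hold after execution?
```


digits_total(549)
= 9 + digits_total(54)
= 9 + 4 + digits_total(5)
= 9 + 4 + 5 + digits_total(0)
= 9 + 4 + 5 + 0
= 18


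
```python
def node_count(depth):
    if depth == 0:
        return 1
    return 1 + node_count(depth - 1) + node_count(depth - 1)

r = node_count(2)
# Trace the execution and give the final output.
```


node_count(2)
= 1 + node_count(1) + node_count(1)
= 1 + 2 * node_count(1)
node_count(k) = 2^(k+1) - 1
node_count(0) = 1
node_count(1) = 3
node_count(2) = 7
node_count(2) = 2^3 - 1 = 7


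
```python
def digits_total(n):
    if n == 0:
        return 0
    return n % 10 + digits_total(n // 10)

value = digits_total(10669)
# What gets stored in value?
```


digits_total(10669)
= 9 + digits_total(1066)
= 9 + 6 + digits_total(106)
= 9 + 6 + 6 + digits_total(10)
= 9 + 6 + 6 + 0 + digits_total(1)
= 9 + 6 + 6 + 0 + 1 + digits_total(0)
= 9 + 6 + 6 + 0 + 1 + 0
= 22


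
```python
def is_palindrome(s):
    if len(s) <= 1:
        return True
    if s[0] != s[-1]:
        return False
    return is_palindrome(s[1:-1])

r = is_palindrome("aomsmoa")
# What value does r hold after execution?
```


is_palindrome("aomsmoa")
"aomsmoa": s[0]='a' == s[-1]='a' -> is_palindrome("omsmo")
"omsmo": s[0]='o' == s[-1]='o' -> is_palindrome("msm")
"msm": s[0]='m' == s[-1]='m' -> is_palindrome("s")
"s": len <= 1 -> True
= True


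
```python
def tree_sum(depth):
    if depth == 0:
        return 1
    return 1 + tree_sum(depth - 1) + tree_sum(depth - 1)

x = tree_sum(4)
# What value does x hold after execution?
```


tree_sum(4)
= 1 + tree_sum(3) + tree_sum(3)
= 1 + 2 * tree_sum(3)
tree_sum(k) = 2^(k+1) - 1
tree_sum(0) = 1
tree_sum(1) = 3
tree_sum(2) = 7
tree_sum(3) = 15
tree_sum(4) = 31
tree_sum(4) = 2^5 - 1 = 31


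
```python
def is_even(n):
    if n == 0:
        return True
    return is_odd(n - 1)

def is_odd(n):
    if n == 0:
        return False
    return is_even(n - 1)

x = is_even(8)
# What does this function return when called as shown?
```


is_even(8)
= is_odd(7)
= is_even(6)
= is_odd(5)
= is_even(4)
= is_odd(3)
= is_even(2)
= is_odd(1)
= is_even(0)
n == 0: return True
= True


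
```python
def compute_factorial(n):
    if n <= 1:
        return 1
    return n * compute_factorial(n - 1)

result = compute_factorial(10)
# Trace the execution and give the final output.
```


compute_factorial(10)
= 10 * compute_factorial(9)
= 10 * 9 * compute_factorial(8)
= 10 * 9 * 8 * compute_factorial(7)
= 10 * 9 * 8 * 7 * compute_factorial(6)
= 10 * 9 * 8 * 7 * 6 * compute_factorial(5)
= 10 * 9 * 8 * 7 * 6 * 5 * compute_factorial(4)
= 10 * 9 * 8 * 7 * 6 * 5 * 4 * compute_factorial(3)
= 10 * 9 * 8 * 7 * 6 * 5 * 4 * 3 * compute_factorial(2)
= 10 * 9 * 8 * 7 * 6 * 5 * 4 * 3 * 2 * compute_factorial(1)
= 10 * 9 * 8 * 7 * 6 * 5 * 4 * 3 * 2 * 1
= 3628800


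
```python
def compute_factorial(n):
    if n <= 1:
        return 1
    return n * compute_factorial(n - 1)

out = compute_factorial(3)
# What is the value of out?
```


compute_factorial(3)
= 3 * compute_factorial(2)
= 3 * 2 * compute_factorial(1)
= 3 * 2 * 1
= 6


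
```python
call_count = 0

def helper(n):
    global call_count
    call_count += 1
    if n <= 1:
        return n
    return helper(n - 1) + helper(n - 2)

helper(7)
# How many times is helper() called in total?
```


helper(7) calls helper(6) and helper(5); each non-base call branches into two more.
Let C(k) = total number of calls made by helper(k), including the call to helper(k) itself.
Base cases: C(0) = 1, C(1) = 1
Recurrence: C(k) = 1 + C(k-1) + C(k-2)
  C(2) = 1 + C(1) + C(0) = 1 + 1 + 1 = 3
  C(3) = 1 + C(2) + C(1) = 1 + 3 + 1 = 5
  C(4) = 1 + C(3) + C(2) = 1 + 5 + 3 = 9
  C(5) = 1 + C(4) + C(3) = 1 + 9 + 5 = 15
  C(6) = 1 + C(5) + C(4) = 1 + 15 + 9 = 25
  C(7) = 1 + C(6) + C(5) = 1 + 25 + 15 = 41
Total calls = C(7) = 41


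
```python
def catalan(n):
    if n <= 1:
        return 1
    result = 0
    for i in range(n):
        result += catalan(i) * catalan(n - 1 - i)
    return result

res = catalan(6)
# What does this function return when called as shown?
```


catalan(6)
= sum of catalan(i) * catalan(6-1-i) for i in 0..5
First compute sub-values bottom-up:
  catalan(0) = 1, catalan(1) = 1
  catalan(2) = 1*1 + 1*1 = 2
  catalan(3) = 1*2 + 1*1 + 2*1 = 5
  catalan(4) = 1*5 + 1*2 + 2*1 + 5*1 = 14
  catalan(5) = 1*14 + 1*5 + 2*2 + 5*1 + 14*1 = 42
Now catalan(6):
  catalan(0)*catalan(5) = 1*42 = 42
  catalan(1)*catalan(4) = 1*14 = 14
  catalan(2)*catalan(3) = 2*5 = 10
  catalan(3)*catalan(2) = 5*2 = 10
  catalan(4)*catalan(1) = 14*1 = 14
  catalan(5)*catalan(0) = 42*1 = 42
= 42 + 14 + 10 + 10 + 14 + 42
= 132


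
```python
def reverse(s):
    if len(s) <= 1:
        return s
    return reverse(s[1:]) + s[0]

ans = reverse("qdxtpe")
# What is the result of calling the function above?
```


reverse("qdxtpe")
= reverse("dxtpe") + "q"
= reverse("xtpe") + "d" + "q"
= reverse("tpe") + "x" + "d" + "q"
= reverse("pe") + "t" + "x" + "d" + "q"
= reverse("e") + "p" + "t" + "x" + "d" + "q"
= "e" + "p" + "t" + "x" + "d" + "q"
= "eptxdq"


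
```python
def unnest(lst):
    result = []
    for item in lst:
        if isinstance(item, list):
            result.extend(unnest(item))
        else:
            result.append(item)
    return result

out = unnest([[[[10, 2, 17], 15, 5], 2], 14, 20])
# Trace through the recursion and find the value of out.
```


unnest([[[[10, 2, 17], 15, 5], 2], 14, 20])
Processing each element:
  [[[10, 2, 17], 15, 5], 2] is a list -> unnest recursively -> [10, 2, 17, 15, 5, 2]
  14 is not a list -> append 14
  20 is not a list -> append 20
= [10, 2, 17, 15, 5, 2, 14, 20]


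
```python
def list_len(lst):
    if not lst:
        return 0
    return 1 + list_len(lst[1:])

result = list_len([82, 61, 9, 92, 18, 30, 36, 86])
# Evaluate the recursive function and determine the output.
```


list_len([82, 61, 9, 92, 18, 30, 36, 86])
= 1 + list_len([61, 9, 92, 18, 30, 36, 86])
= 1 + 1 + list_len([9, 92, 18, 30, 36, 86])
= 1 + 1 + 1 + list_len([92, 18, 30, 36, 86])
= 1 + 1 + 1 + 1 + list_len([18, 30, 36, 86])
= 1 + 1 + 1 + 1 + 1 + list_len([30, 36, 86])
= 1 + 1 + 1 + 1 + 1 + 1 + list_len([36, 86])
= 1 + 1 + 1 + 1 + 1 + 1 + 1 + list_len([86])
= 1 + 1 + 1 + 1 + 1 + 1 + 1 + 1 + list_len([])
= 1 + 1 + 1 + 1 + 1 + 1 + 1 + 1 + 0
= 8


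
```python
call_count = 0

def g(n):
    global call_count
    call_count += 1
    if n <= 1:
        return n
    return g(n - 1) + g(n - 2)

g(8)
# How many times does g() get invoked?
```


g(8) calls g(7) and g(6); each non-base call branches into two more.
Let C(k) = total number of calls made by g(k), including the call to g(k) itself.
Base cases: C(0) = 1, C(1) = 1
Recurrence: C(k) = 1 + C(k-1) + C(k-2)
  C(2) = 1 + C(1) + C(0) = 1 + 1 + 1 = 3
  C(3) = 1 + C(2) + C(1) = 1 + 3 + 1 = 5
  C(4) = 1 + C(3) + C(2) = 1 + 5 + 3 = 9
  C(5) = 1 + C(4) + C(3) = 1 + 9 + 5 = 15
  C(6) = 1 + C(5) + C(4) = 1 + 15 + 9 = 25
  C(7) = 1 + C(6) + C(5) = 1 + 25 + 15 = 41
  C(8) = 1 + C(7) + C(6) = 1 + 41 + 25 = 67
Total calls = C(8) = 67


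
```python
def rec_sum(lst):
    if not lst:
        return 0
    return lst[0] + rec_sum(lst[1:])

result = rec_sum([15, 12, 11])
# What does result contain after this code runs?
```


rec_sum([15, 12, 11])
= 15 + rec_sum([12, 11])
= 15 + 12 + rec_sum([11])
= 15 + 12 + 11 + rec_sum([])
= 15 + 12 + 11 + 0
= 38


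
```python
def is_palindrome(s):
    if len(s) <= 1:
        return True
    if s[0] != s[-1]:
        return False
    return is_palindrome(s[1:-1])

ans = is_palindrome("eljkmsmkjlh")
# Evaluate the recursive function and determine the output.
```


is_palindrome("eljkmsmkjlh")
"eljkmsmkjlh": s[0]='e' != s[-1]='h' -> False
= False


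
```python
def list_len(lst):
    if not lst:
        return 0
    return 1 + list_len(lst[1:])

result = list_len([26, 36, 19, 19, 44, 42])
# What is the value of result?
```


list_len([26, 36, 19, 19, 44, 42])
= 1 + list_len([36, 19, 19, 44, 42])
= 1 + 1 + list_len([19, 19, 44, 42])
= 1 + 1 + 1 + list_len([19, 44, 42])
= 1 + 1 + 1 + 1 + list_len([44, 42])
= 1 + 1 + 1 + 1 + 1 + list_len([42])
= 1 + 1 + 1 + 1 + 1 + 1 + list_len([])
= 1 + 1 + 1 + 1 + 1 + 1 + 0
= 6


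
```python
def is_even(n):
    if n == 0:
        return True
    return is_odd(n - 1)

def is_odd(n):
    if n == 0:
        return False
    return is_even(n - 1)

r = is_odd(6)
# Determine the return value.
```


is_odd(6)
= is_even(5)
= is_odd(4)
= is_even(3)
= is_odd(2)
= is_even(1)
= is_odd(0)
n == 0: return False
= False


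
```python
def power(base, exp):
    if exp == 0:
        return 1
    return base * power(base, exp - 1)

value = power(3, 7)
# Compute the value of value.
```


power(3, 7)
= 3 * power(3, 6)
= 3 * 3 * power(3, 5)
= 3 * 3 * 3 * power(3, 4)
= 3 * 3 * 3 * 3 * power(3, 3)
= 3 * 3 * 3 * 3 * 3 * power(3, 2)
= 3 * 3 * 3 * 3 * 3 * 3 * power(3, 1)
= 3 * 3 * 3 * 3 * 3 * 3 * 3 * power(3, 0)
= 3 * 3 * 3 * 3 * 3 * 3 * 3 * 1
= 2187


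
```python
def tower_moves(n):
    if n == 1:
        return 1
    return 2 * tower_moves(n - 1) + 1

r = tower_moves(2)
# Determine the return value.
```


tower_moves(2)
= 2 * tower_moves(1) + 1
Now compute bottom-up:
tower_moves(1) = 1
tower_moves(2) = 2 * 1 + 1 = 3
= 3


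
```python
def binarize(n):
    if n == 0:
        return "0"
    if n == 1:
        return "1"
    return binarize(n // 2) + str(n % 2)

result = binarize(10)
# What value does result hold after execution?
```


binarize(10)
= binarize(5) + "0"
= binarize(2) + "1" + "0"
= binarize(1) + "0" + "1" + "0"
= "1" + "0" + "1" + "0"
= "1010"


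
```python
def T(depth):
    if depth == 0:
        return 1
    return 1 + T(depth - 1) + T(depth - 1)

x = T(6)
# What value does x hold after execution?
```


T(6)
= 1 + T(5) + T(5)
= 1 + 2 * T(5)
T(k) = 2^(k+1) - 1
T(0) = 1
T(1) = 3
T(2) = 7
T(3) = 15
T(4) = 31
T(6) = 2^7 - 1 = 127


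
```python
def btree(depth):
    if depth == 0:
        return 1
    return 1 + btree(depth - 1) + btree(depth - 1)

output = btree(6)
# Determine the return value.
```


btree(6)
= 1 + btree(5) + btree(5)
= 1 + 2 * btree(5)
btree(k) = 2^(k+1) - 1
btree(0) = 1
btree(1) = 3
btree(2) = 7
btree(3) = 15
btree(4) = 31
btree(6) = 2^7 - 1 = 127


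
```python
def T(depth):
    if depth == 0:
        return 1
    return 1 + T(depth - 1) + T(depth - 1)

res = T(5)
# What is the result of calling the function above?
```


T(5)
= 1 + T(4) + T(4)
= 1 + 2 * T(4)
T(k) = 2^(k+1) - 1
T(0) = 1
T(1) = 3
T(2) = 7
T(3) = 15
T(4) = 31
T(5) = 2^6 - 1 = 63


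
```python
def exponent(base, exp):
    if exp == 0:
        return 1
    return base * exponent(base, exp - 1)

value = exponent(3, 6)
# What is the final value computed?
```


exponent(3, 6)
= 3 * exponent(3, 5)
= 3 * 3 * exponent(3, 4)
= 3 * 3 * 3 * exponent(3, 3)
= 3 * 3 * 3 * 3 * exponent(3, 2)
= 3 * 3 * 3 * 3 * 3 * exponent(3, 1)
= 3 * 3 * 3 * 3 * 3 * 3 * exponent(3, 0)
= 3 * 3 * 3 * 3 * 3 * 3 * 1
= 729


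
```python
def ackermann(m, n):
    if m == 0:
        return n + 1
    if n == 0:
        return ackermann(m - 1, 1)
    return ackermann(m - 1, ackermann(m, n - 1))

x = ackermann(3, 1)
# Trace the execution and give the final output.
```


ackermann(3, 1)
= ackermann(2, ackermann(3, 0))
First compute ackermann(3, 0) = 5
= ackermann(2, 5)
= 13


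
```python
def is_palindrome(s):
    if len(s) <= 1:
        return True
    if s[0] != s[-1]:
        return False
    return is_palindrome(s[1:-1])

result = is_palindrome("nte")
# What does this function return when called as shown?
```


is_palindrome("nte")
"nte": s[0]='n' != s[-1]='e' -> False
= False
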